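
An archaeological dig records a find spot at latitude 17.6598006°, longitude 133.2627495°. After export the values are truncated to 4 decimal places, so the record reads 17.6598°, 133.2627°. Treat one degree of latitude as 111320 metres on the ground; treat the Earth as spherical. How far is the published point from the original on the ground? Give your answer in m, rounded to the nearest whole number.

5 m

Δlat = 17.6598006 − 17.6598 = +0.0000006°; Δlon = 133.2627495 − 133.2627 = +0.0000495°.
North–south shift: 0.0000006 × 111320 = 0.066792 m.
E–W at 17.6598°: 0.0000495° × 111320 × cos 17.6598° = 0.0000495 × 111320 × 0.9529 ≈ 5.25066 m.
Distance: √(0.066792² + 5.25066²) ≈ 5.25109 m.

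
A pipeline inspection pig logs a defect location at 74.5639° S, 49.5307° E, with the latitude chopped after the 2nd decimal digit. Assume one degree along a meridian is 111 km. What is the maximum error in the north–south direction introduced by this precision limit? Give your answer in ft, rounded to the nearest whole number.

Truncating at 2 decimal places can drop up to a full unit in the last place, so the latitude may be off by as much as 0.01°.
Along the meridian that is 0.01° × 111000 m/° = 1110 m.
In feet: 1110 m ÷ 0.3048 ≈ 3641.7 ft.

3642 ft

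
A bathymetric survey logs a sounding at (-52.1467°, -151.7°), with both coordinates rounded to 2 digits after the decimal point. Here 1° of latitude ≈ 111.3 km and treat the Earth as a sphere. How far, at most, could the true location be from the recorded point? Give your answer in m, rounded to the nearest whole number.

653 m

Rounding to 2 decimal places leaves each coordinate within ±0.005° of the true value.
N–S: 0.005° × 111300 m/° = 556.5 m.
Longitude error → 0.005 × 111300 × cos 52.1467° = 0.005 × 111300 × 0.6136 ≈ 341.492 m.
The two errors are perpendicular, so the maximum displacement is √(556.5² + 341.492²) ≈ 652.923 m.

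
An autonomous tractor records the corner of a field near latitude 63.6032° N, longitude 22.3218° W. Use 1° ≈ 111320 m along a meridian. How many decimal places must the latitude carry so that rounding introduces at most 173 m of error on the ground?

3

One degree of latitude covers 111320 m.
N decimal places → at most half a unit in the last place, 0.5 × 10⁻ᴺ° = 111320/2 × 10⁻ᴺ m.
Need 0.5 × 111320 × 10⁻ᴺ ≤ 173 → 10⁻ᴺ ≤ 3.108e-03, so N ≥ 2.51.
N = 2 would give 557 m (too coarse); N = 3 gives 55.7 m ≤ 173 m.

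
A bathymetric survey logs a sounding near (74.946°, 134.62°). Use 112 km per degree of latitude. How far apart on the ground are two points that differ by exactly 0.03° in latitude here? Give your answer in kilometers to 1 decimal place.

0.03° × 112000 m/° = 3360 m.
That is 3360 m = 3.36 km.

3.4 kilometers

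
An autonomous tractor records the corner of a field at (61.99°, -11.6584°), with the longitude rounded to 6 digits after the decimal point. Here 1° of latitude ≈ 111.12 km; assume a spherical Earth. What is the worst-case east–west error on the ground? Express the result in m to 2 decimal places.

Rounding to 6 decimal places leaves the longitude within ±5e-07° of the true value.
At latitude 61.99° a degree of longitude spans 111120 m × cos 61.99° = 111120 × 0.4696 ≈ 52184.8 m.
So at most 5e-07° × 52184.8 ≈ 0.0260924 m east–west.

0.03 m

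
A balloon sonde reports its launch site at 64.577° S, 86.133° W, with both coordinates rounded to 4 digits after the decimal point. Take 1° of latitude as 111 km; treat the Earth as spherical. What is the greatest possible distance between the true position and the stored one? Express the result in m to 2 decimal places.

6.04 m

Rounding to 4 decimal places leaves each coordinate within ±5e-05° of the true value.
North–south component: 5e-05° × 111000 = 5.55 m.
Longitude error → 5e-05 × 111000 × cos 64.577° = 5e-05 × 111000 × 0.4293 ≈ 2.3826 m.
The two errors are perpendicular, so the maximum displacement is √(5.55² + 2.3826²) ≈ 6.03981 m.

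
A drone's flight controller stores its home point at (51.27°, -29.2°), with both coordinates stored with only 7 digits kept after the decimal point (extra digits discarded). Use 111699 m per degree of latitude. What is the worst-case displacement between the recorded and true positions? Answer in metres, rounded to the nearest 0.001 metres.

Truncating at 7 decimal places can drop up to a full unit in the last place, so each coordinate may be off by as much as 1e-07°.
North–south component: 1e-07° × 111699 = 0.0111699 m.
E–W at 51.27°: 1e-07° × 111699 × cos 51.27° = 1e-07 × 111699 × 0.6257 ≈ 0.00698846 m.
The two errors are perpendicular, so the maximum displacement is √(0.0111699² + 0.00698846²) ≈ 0.0131759 m.

0.013 metres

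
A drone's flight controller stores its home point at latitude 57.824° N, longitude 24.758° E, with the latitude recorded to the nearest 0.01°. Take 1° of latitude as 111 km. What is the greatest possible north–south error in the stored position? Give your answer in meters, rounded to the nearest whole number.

555 meters

Rounding to 2 decimal places leaves the latitude within ±0.005° of the true value.
So the N–S error is at most 0.005 × 111000 = 555 m.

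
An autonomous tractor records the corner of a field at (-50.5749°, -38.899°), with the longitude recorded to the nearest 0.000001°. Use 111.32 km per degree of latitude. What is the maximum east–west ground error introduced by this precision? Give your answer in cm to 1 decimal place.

3.5 cm

Rounding to 6 decimal places leaves the longitude within ±5e-07° of the true value.
At latitude 50.5749° a degree of longitude spans 111320 m × cos 50.5749° = 111320 × 0.6351 ≈ 70695.9 m.
Maximum E–W displacement: 5e-07 × 70695.9 = 0.0353479 m.
That is 0.0353479 m = 3.5348 cm.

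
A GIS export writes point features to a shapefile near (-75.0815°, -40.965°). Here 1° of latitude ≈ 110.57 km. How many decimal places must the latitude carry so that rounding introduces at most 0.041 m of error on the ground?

7

One degree of latitude covers 110570 m.
N decimal places → at most half a unit in the last place, 0.5 × 10⁻ᴺ° = 110570/2 × 10⁻ᴺ m.
Need 0.5 × 110570 × 10⁻ᴺ ≤ 0.041 → 10⁻ᴺ ≤ 7.416e-07, so N ≥ 6.13.
N = 6 would give 0.0553 m (too coarse); N = 7 gives 0.00553 m ≤ 0.041 m.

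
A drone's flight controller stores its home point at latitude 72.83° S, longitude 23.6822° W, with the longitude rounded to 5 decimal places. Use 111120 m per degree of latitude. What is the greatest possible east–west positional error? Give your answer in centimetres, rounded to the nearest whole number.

Rounding to 5 decimal places leaves the longitude within ±5e-06° of the true value.
At latitude 72.83° a degree of longitude spans 111120 m × cos 72.83° = 111120 × 0.2952 ≈ 32803.5 m.
So at most 5e-06° × 32803.5 ≈ 0.164017 m east–west.
That is 0.164017 m = 16.402 cm.

16 centimetres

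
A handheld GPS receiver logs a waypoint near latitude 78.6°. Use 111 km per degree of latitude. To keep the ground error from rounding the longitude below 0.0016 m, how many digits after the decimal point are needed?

At 78.6° one degree of longitude covers 111000 × cos 78.6° ≈ 111000 × 0.1977 ≈ 21940 m.
Rounding to N decimal places gives at most 0.5 × 10⁻ᴺ degrees of error, i.e. 0.5 × 10⁻ᴺ × 21940 m.
Need 0.5 × 21940 × 10⁻ᴺ ≤ 0.0016 → 10⁻ᴺ ≤ 1.459e-07, so N ≥ 6.84.
At 6 places the error can reach 0.011 m, but 7 places keeps it to 0.0011 m.

7 decimal places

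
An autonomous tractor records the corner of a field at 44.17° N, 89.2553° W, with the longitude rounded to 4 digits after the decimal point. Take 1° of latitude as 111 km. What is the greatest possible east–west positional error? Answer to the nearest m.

Rounding to 4 decimal places leaves the longitude within ±5e-05° of the true value.
At latitude 44.17° a degree of longitude spans 111000 m × cos 44.17° = 111000 × 0.7173 ≈ 79617.6 m.
So at most 5e-05° × 79617.6 ≈ 3.98088 m east–west.

4 m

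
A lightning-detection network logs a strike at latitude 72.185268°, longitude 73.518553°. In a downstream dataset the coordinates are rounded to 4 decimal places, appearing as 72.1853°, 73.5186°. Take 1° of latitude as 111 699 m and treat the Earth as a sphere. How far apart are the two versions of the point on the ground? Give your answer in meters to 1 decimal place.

Δlat = 72.185268 − 72.1853 = -0.000032°; Δlon = 73.518553 − 73.5186 = -0.000047°.
N–S: -0.000032° × 111699 m/° = -3.57437 m.
East–west at this latitude: -0.000047° × 111699 × cos 72.1853° ≈ -0.000047 × 34173.1 = -1.60614 m.
Distance: √(3.57437² + 1.60614²) ≈ 3.91865 m.

3.9 meters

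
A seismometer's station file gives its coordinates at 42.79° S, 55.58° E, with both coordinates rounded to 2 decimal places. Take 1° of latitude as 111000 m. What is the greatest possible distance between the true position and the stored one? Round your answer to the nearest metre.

688 metres

Rounding to 2 decimal places leaves each coordinate within ±0.005° of the true value.
North–south component: 0.005° × 111000 = 555 m.
Longitude error → 0.005 × 111000 × cos 42.79° = 0.005 × 111000 × 0.7338 ≈ 407.286 m.
Worst case both components are at the extreme and orthogonal: √(555² + 407.286²) ≈ 688.409 m.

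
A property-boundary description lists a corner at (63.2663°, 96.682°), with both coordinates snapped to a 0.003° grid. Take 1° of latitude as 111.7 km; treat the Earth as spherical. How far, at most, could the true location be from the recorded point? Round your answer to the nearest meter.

With a 0.003° grid the true value lies within half a step, ±0.003°/2 = ±0.0015°, of the stored one.
N–S: 0.0015° × 111700 m/° = 167.55 m.
E–W at 63.2663°: 0.0015° × 111700 × cos 63.2663° = 0.0015 × 111700 × 0.4498 ≈ 75.3714 m.
Worst case both components are at the extreme and orthogonal: √(167.55² + 75.3714²) ≈ 183.722 m.

184 meters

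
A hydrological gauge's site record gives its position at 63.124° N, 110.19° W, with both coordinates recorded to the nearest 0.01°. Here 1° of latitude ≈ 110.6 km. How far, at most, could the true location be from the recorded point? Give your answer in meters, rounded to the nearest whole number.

607 meters

Rounding to 2 decimal places leaves each coordinate within ±0.005° of the true value.
N–S: 0.005° × 110600 m/° = 553 m.
E–W at 63.124°: 0.005° × 110600 × cos 63.124° = 0.005 × 110600 × 0.4521 ≈ 249.99 m.
The two errors are perpendicular, so the maximum displacement is √(553² + 249.99²) ≈ 606.88 m.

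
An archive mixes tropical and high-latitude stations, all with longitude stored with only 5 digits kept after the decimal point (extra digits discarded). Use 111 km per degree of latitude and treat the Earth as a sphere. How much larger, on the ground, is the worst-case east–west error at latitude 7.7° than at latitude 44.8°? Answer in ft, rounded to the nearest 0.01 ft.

Truncating at 5 decimal places can drop up to a full unit in the last place, so the longitude may be off by as much as 1e-05°.
At 7.7°: 1e-05° × 111000 × cos 7.7° = 1e-05 × 111000 × 0.9910 ≈ 1.1 m.
At 44.8°: 1e-05° × 111000 × cos 44.8° = 1e-05 × 111000 × 0.7096 ≈ 0.78762 m.
So the lower-latitude error exceeds the higher by 1.1 − 0.78762 = 0.31237 m.
Converting: 0.312368 m × 3.2808 ft/m ≈ 1.0248 ft.

1.02 ft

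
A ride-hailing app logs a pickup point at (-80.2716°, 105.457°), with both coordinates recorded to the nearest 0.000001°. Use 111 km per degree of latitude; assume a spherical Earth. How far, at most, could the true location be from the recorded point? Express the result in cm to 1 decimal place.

Rounding to 6 decimal places leaves each coordinate within ±5e-07° of the true value.
Latitude error → 5e-07 × 111000 = 0.0555 m along the meridian.
E–W at 80.2716°: 5e-07° × 111000 × cos 80.2716° = 5e-07 × 111000 × 0.1690 ≈ 0.00937828 m.
Combining orthogonally: (0.0555² + 0.00937828²)^½ ≈ 0.0562868 m.
That is 0.0562868 m = 5.6287 cm.

5.6 cm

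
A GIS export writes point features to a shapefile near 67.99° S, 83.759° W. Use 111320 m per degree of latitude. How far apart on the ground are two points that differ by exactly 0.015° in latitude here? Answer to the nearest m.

Along a meridian 0.015° is 0.015 × 111320 = 1669.8 m.

1670 m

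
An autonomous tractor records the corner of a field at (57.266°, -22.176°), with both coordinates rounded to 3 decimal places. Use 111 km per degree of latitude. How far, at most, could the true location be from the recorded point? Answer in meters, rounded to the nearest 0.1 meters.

63.1 meters

Rounding to 3 decimal places leaves each coordinate within ±0.0005° of the true value.
N–S: 0.0005° × 111000 m/° = 55.5 m.
E–W at 57.266°: 0.0005° × 111000 × cos 57.266° = 0.0005 × 111000 × 0.5407 ≈ 30.011 m.
The two errors are perpendicular, so the maximum displacement is √(55.5² + 30.011²) ≈ 63.0945 m.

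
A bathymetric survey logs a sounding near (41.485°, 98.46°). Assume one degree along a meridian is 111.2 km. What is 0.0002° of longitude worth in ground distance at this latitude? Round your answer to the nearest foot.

55 feet

0.0002° of longitude at 41.485° is 0.0002 × 111200 × cos 41.485° ≈ 0.0002 × 83303.2 = 16.6606 m.
Converting: 16.6606 m × 3.2808 ft/m ≈ 54.661 ft.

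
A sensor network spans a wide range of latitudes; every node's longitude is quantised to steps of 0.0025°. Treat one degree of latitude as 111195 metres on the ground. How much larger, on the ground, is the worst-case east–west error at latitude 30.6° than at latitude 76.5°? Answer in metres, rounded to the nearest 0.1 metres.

87.2 metres

With a 0.0025° grid the true value lies within half a step, ±0.0025°/2 = ±0.00125°, of the stored one.
At 30.6°: 0.00125° × 111195 × cos 30.6° = 0.00125 × 111195 × 0.8607 ≈ 119.64 m.
At 76.5°: 0.00125° × 111195 × cos 76.5° = 0.00125 × 111195 × 0.2334 ≈ 32.447 m.
So the lower-latitude error exceeds the higher by 119.64 − 32.447 = 87.19 m.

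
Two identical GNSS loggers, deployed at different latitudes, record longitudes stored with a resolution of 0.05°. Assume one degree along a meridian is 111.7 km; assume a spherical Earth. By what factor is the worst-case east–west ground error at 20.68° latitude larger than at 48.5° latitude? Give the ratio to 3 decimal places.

With a 0.05° grid the true value lies within half a step, ±0.05°/2 = ±0.025°, of the stored one.
Error at 20.68° = 0.025° × 111700 × cos 20.68° ≈ 2792.5 × 0.9356 = 2612.6 m.
Error at 48.5° = 0.025° × 111700 × cos 48.5° ≈ 2792.5 × 0.6626 = 1850.4 m.
The ratio reduces to cos 20.68° / cos 48.5° = 0.9356/0.6626 ≈ 1.4119.

1.412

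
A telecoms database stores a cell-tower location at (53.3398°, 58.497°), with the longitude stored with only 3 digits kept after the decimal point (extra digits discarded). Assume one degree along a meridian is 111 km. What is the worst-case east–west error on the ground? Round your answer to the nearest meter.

Truncating at 3 decimal places can drop up to a full unit in the last place, so the longitude may be off by as much as 0.001°.
One degree of longitude at 53.3398° is 111000 × cos 53.3398° ≈ 111000 × 0.5971 = 66274.6 m.
So at most 0.001° × 66274.6 ≈ 66.2746 m east–west.

66 meters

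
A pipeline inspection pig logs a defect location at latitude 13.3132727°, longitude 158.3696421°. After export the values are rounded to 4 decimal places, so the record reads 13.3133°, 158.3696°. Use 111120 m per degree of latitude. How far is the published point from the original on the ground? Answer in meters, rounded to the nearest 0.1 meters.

The latitude changed by -0.0000273° and the longitude by +0.0000421°.
N–S: -0.0000273° × 111120 m/° = -3.03358 m.
East–west at this latitude: 0.0000421° × 111120 × cos 13.3133° ≈ 0.0000421 × 108134 = 4.55243 m.
Distance: √(3.03358² + 4.55243²) ≈ 5.47058 m.

5.5 meters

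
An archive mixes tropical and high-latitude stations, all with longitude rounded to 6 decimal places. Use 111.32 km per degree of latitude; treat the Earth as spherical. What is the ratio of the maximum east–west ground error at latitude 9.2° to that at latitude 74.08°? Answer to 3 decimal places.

3.599

Rounding to 6 decimal places leaves the longitude within ±5e-07° of the true value.
Error at 9.2° = 5e-07° × 111320 × cos 9.2° ≈ 0.05566 × 0.9871 = 0.054944 m.
At 74.08°: 5e-07° × 111320 × cos 74.08° = 5e-07 × 111320 × 0.2743 ≈ 0.015267 m.
The ratio reduces to cos 9.2° / cos 74.08° = 0.9871/0.2743 ≈ 3.5988.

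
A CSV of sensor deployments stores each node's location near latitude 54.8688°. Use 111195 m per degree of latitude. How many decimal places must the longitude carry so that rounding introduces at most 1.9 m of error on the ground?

5 decimal places

At 54.8688° one degree of longitude covers 111195 × cos 54.8688° ≈ 111195 × 0.5755 ≈ 63987.2 m.
Rounding to N decimal places gives at most 0.5 × 10⁻ᴺ degrees of error, i.e. 0.5 × 10⁻ᴺ × 63987.2 m.
Setting 31993.6 × 10⁻ᴺ ≤ 1.9 gives 10ᴺ ≥ 1.684e+04, i.e. N ≥ 4.23.
At 4 places the error can reach 3.2 m, but 5 places keeps it to 0.32 m.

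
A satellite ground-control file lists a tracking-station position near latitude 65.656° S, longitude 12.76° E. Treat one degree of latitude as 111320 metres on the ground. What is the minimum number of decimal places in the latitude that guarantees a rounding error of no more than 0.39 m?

6 decimal places

One degree of latitude covers 111320 m.
N decimal places → at most half a unit in the last place, 0.5 × 10⁻ᴺ° = 111320/2 × 10⁻ᴺ m.
Need 0.5 × 111320 × 10⁻ᴺ ≤ 0.39 → 10⁻ᴺ ≤ 7.007e-06, so N ≥ 5.15.
At 5 places the error can reach 0.557 m, but 6 places keeps it to 0.0557 m.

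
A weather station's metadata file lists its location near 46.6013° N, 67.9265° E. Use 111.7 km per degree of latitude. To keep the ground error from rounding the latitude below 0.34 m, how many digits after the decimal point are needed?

One degree of latitude covers 111700 m.
Rounding to N decimal places gives at most 0.5 × 10⁻ᴺ degrees of error, i.e. 0.5 × 10⁻ᴺ × 111700 m.
Need 0.5 × 111700 × 10⁻ᴺ ≤ 0.34 → 10⁻ᴺ ≤ 6.088e-06, so N ≥ 5.22.
So 6 decimal places suffice (0.0558 m); 5 would allow up to 0.558 m.

6 decimal places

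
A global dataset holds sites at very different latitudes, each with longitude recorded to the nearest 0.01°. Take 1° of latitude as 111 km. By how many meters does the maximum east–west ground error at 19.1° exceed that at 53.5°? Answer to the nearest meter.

194 meters

Rounding to 2 decimal places leaves the longitude within ±0.005° of the true value.
At 19.1°: 0.005° × 111000 × cos 19.1° = 0.005 × 111000 × 0.9449 ≈ 524.45 m.
Error at 53.5° = 0.005° × 111000 × cos 53.5° ≈ 555 × 0.5948 = 330.13 m.
Difference: 524.45 − 330.13 = 194.32 m.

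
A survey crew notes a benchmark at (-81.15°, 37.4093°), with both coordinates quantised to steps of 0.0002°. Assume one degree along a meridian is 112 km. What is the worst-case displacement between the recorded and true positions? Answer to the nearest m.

With a 0.0002° grid the true value lies within half a step, ±0.0002°/2 = ±0.0001°, of the stored one.
North–south component: 0.0001° × 112000 = 11.2 m.
Longitude error → 0.0001 × 112000 × cos 81.15° = 0.0001 × 112000 × 0.1538 ≈ 1.7231 m.
The two errors are perpendicular, so the maximum displacement is √(11.2² + 1.7231²) ≈ 11.3318 m.

11 m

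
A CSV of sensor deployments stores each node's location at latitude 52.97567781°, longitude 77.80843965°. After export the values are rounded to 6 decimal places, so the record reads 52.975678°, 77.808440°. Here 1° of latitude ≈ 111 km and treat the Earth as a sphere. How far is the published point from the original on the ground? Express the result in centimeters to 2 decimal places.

3.15 centimeters

Δlat = 52.97567781 − 52.975678 = -0.00000019°; Δlon = 77.80843965 − 77.808440 = -0.00000035°.
N–S: -0.00000019° × 111000 m/° = -0.02109 m.
E–W at 52.9757°: -0.00000035° × 111000 × cos 52.9757° = -0.00000035 × 111000 × 0.6022 ≈ -0.0233937 m.
Distance: √(0.02109² + 0.0233937²) ≈ 0.0314969 m.
That is 0.0314969 m = 3.1497 cm.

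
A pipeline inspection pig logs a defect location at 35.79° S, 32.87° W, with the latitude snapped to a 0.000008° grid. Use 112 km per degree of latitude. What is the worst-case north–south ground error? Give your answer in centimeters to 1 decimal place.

44.8 centimeters

With a 0.000008° grid the true value lies within half a step, ±0.000008°/2 = ±4e-06°, of the stored one.
North–south distance: 4e-06° × 112000 m/° = 0.448 m.
That is 0.448 m = 44.8 cm.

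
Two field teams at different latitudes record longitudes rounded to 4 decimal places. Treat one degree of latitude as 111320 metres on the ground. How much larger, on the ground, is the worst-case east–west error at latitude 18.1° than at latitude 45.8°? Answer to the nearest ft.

5 ft

Rounding to 4 decimal places leaves the longitude within ±5e-05° of the true value.
Error at 18.1° = 5e-05° × 111320 × cos 18.1° ≈ 5.566 × 0.9505 = 5.2906 m.
Error at 45.8° = 5e-05° × 111320 × cos 45.8° ≈ 5.566 × 0.6972 = 3.8804 m.
Difference: 5.2906 − 3.8804 = 1.4101 m.
In feet: 1.41015 m ÷ 0.3048 ≈ 4.6265 ft.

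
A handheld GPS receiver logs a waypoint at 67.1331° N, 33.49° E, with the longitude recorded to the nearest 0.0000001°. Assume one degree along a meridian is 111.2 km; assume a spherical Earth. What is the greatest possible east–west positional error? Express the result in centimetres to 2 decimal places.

0.22 centimetres

Rounding to 7 decimal places leaves the longitude within ±5e-08° of the true value.
One degree of longitude at 67.1331° is 111200 × cos 67.1331° ≈ 111200 × 0.3886 = 43211.4 m.
So at most 5e-08° × 43211.4 ≈ 0.00216057 m east–west.
That is 0.00216057 m = 0.21606 cm.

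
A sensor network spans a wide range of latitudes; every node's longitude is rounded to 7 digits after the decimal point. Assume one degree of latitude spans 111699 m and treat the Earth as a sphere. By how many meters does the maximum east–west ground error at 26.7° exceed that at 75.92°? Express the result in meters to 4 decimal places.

0.0036 meters

Rounding to 7 decimal places leaves the longitude within ±5e-08° of the true value.
At 26.7°: 5e-08° × 111699 × cos 26.7° = 5e-08 × 111699 × 0.8934 ≈ 0.0049894 m.
Error at 75.92° = 5e-08° × 111699 × cos 75.92° ≈ 0.0055849 × 0.2433 = 0.0013587 m.
So the lower-latitude error exceeds the higher by 0.0049894 − 0.0013587 = 0.0036307 m.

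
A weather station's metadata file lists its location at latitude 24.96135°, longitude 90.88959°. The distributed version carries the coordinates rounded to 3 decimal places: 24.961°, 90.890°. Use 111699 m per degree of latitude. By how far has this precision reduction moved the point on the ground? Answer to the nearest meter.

57 meters

Δlat = 24.96135 − 24.961 = +0.00035°; Δlon = 90.88959 − 90.890 = -0.00041°.
North–south shift: 0.00035 × 111699 = 39.0947 m.
East–west at this latitude: -0.00041° × 111699 × cos 24.961° ≈ -0.00041 × 101266 = -41.519 m.
Hypotenuse of the two orthogonal shifts: √(39.0947² + 41.519²) = 57.0282 m.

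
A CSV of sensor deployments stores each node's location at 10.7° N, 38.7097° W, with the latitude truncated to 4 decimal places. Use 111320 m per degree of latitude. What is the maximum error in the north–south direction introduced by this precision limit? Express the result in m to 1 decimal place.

Truncating at 4 decimal places can drop up to a full unit in the last place, so the latitude may be off by as much as 0.0001°.
So the N–S error is at most 0.0001 × 111320 = 11.132 m.

11.1 m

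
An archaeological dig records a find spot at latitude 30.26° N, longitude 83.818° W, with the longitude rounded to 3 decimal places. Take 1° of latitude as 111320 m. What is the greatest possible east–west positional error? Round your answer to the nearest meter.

48 meters

Rounding to 3 decimal places leaves the longitude within ±0.0005° of the true value.
One degree of longitude at 30.26° is 111320 × cos 30.26° ≈ 111320 × 0.8637 = 96152.4 m.
Maximum E–W displacement: 0.0005 × 96152.4 = 48.0762 m.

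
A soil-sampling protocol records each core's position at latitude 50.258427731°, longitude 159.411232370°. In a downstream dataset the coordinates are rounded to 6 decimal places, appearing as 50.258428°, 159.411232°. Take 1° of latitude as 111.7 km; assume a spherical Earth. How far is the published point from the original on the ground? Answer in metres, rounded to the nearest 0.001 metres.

0.040 metres

The latitude changed by -0.000000269° and the longitude by +0.000000370°.
North–south shift: -0.000000269 × 111700 = -0.0300473 m.
East–west at this latitude: 0.000000370° × 111700 × cos 50.2584° ≈ 0.000000370 × 71412.7 = 0.0264227 m.
Hypotenuse of the two orthogonal shifts: √(0.0300473² + 0.0264227²) = 0.0400125 m.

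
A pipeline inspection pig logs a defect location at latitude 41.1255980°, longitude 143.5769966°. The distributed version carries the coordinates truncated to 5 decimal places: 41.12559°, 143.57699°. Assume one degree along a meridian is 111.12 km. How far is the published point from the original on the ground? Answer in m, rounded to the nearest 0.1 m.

1.0 m

The latitude changed by +0.0000080° and the longitude by +0.0000066°.
North–south shift: 0.0000080 × 111120 = 0.88896 m.
East–west at this latitude: 0.0000066° × 111120 × cos 41.1256° ≈ 0.0000066 × 83703.3 = 0.552442 m.
Hypotenuse of the two orthogonal shifts: √(0.88896² + 0.552442²) = 1.04663 m.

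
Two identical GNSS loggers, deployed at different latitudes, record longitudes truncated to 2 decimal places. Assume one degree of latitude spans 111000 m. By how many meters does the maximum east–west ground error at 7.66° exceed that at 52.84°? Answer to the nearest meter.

430 meters

Truncating at 2 decimal places can drop up to a full unit in the last place, so the longitude may be off by as much as 0.01°.
Error at 7.66° = 0.01° × 111000 × cos 7.66° ≈ 1110 × 0.9911 = 1100.1 m.
At 52.84°: 0.01° × 111000 × cos 52.84° = 0.01 × 111000 × 0.6040 ≈ 670.49 m.
Difference: 1100.1 − 670.49 = 429.61 m.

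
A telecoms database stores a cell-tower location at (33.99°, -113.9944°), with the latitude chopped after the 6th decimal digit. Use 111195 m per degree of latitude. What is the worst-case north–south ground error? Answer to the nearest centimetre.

11 centimetres

Truncating at 6 decimal places can drop up to a full unit in the last place, so the latitude may be off by as much as 1e-06°.
So the N–S error is at most 1e-06 × 111195 = 0.111195 m.
That is 0.111195 m = 11.119 cm.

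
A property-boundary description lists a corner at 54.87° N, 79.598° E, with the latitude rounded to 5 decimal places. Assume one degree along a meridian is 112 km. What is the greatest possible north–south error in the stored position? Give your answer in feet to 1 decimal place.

1.8 feet

Rounding to 5 decimal places leaves the latitude within ±5e-06° of the true value.
North–south distance: 5e-06° × 112000 m/° = 0.56 m.
In feet: 0.56 m ÷ 0.3048 ≈ 1.8373 ft.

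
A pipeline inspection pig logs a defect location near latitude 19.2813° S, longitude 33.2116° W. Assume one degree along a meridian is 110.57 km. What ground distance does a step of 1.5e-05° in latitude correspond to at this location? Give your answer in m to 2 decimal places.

1.5e-05° × 110570 m/° = 1.65855 m.

1.66 m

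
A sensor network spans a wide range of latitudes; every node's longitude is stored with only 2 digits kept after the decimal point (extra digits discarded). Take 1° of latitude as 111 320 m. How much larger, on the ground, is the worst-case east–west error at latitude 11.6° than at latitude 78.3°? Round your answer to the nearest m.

865 m

Truncating at 2 decimal places can drop up to a full unit in the last place, so the longitude may be off by as much as 0.01°.
Error at 11.6° = 0.01° × 111320 × cos 11.6° ≈ 1113.2 × 0.9796 = 1090.5 m.
At 78.3°: 0.01° × 111320 × cos 78.3° = 0.01 × 111320 × 0.2028 ≈ 225.74 m.
Difference: 1090.5 − 225.74 = 864.72 m.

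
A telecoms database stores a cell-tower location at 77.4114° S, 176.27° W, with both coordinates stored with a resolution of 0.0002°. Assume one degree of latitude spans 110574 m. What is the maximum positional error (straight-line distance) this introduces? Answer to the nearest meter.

With a 0.0002° grid the true value lies within half a step, ±0.0002°/2 = ±0.0001°, of the stored one.
N–S: 0.0001° × 110574 m/° = 11.0574 m.
Longitude error → 0.0001 × 110574 × cos 77.4114° = 0.0001 × 110574 × 0.2179 ≈ 2.40995 m.
Worst case both components are at the extreme and orthogonal: √(11.0574² + 2.40995²) ≈ 11.317 m.

11 meters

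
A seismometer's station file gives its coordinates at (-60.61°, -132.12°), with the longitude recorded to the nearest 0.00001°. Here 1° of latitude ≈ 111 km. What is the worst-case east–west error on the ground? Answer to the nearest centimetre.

27 centimetres

Rounding to 5 decimal places leaves the longitude within ±5e-06° of the true value.
One degree of longitude at 60.61° is 111000 × cos 60.61° ≈ 111000 × 0.4908 = 54473.4 m.
Maximum E–W displacement: 5e-06 × 54473.4 = 0.272367 m.
That is 0.272367 m = 27.237 cm.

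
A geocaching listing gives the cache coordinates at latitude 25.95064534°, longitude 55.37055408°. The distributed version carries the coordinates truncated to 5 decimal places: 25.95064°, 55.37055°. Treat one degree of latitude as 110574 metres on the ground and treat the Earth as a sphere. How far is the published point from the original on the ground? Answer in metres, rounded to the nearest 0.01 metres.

The latitude changed by +0.00000534° and the longitude by +0.00000408°.
N–S: 0.00000534° × 110574 m/° = 0.590465 m.
E–W at 25.9506°: 0.00000408° × 110574 × cos 25.9506° = 0.00000408 × 110574 × 0.8992 ≈ 0.405654 m.
Hypotenuse of the two orthogonal shifts: √(0.590465² + 0.405654²) = 0.716383 m.

0.72 metres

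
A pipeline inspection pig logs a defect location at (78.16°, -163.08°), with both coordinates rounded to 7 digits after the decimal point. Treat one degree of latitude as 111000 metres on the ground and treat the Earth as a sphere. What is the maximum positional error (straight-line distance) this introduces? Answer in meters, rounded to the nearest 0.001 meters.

Rounding to 7 decimal places leaves each coordinate within ±5e-08° of the true value.
N–S: 5e-08° × 111000 m/° = 0.00555 m.
Longitude error → 5e-08 × 111000 × cos 78.16° = 5e-08 × 111000 × 0.2052 ≈ 0.00113875 m.
Worst case both components are at the extreme and orthogonal: √(0.00555² + 0.00113875²) ≈ 0.00566562 m.

0.006 meters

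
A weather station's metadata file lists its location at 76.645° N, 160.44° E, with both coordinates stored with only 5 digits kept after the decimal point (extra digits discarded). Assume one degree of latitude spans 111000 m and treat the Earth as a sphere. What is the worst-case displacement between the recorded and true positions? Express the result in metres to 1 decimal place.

1.1 metres

Truncating at 5 decimal places can drop up to a full unit in the last place, so each coordinate may be off by as much as 1e-05°.
North–south component: 1e-05° × 111000 = 1.11 m.
E–W at 76.645°: 1e-05° × 111000 × cos 76.645° = 1e-05 × 111000 × 0.2310 ≈ 0.256392 m.
Worst case both components are at the extreme and orthogonal: √(1.11² + 0.256392²) ≈ 1.13923 m.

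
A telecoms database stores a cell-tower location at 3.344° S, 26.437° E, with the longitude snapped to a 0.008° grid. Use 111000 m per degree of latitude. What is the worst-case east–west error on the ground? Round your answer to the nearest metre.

443 metres

With a 0.008° grid the true value lies within half a step, ±0.008°/2 = ±0.004°, of the stored one.
Parallels shrink by cos φ, so at 3.344° a degree of longitude is 111000 × 0.9983 ≈ 110811 m.
Maximum E–W displacement: 0.004 × 110811 = 443.244 m.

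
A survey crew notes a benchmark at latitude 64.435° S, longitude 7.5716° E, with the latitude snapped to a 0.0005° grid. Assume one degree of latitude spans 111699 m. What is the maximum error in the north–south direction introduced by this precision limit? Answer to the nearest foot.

With a 0.0005° grid the true value lies within half a step, ±0.0005°/2 = ±0.00025°, of the stored one.
Along the meridian that is 0.00025° × 111699 m/° = 27.9247 m.
In feet: 27.9247 m ÷ 0.3048 ≈ 91.617 ft.

92 feet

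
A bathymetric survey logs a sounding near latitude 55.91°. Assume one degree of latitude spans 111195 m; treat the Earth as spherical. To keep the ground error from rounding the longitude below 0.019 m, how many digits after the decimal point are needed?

7 decimal places

At 55.91° one degree of longitude covers 111195 × cos 55.91° ≈ 111195 × 0.5605 ≈ 62324.2 m.
N decimal places → at most half a unit in the last place, 0.5 × 10⁻ᴺ° = 62324.2/2 × 10⁻ᴺ m.
Setting 31162.1 × 10⁻ᴺ ≤ 0.019 gives 10ᴺ ≥ 1.64e+06, i.e. N ≥ 6.21.
So 7 decimal places suffice (0.00312 m); 6 would allow up to 0.0312 m.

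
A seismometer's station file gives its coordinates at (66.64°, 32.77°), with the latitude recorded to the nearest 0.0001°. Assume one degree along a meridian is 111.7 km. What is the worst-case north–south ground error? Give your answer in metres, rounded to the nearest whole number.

6 metres

Rounding to 4 decimal places leaves the latitude within ±5e-05° of the true value.
North–south distance: 5e-05° × 111700 m/° = 5.585 m.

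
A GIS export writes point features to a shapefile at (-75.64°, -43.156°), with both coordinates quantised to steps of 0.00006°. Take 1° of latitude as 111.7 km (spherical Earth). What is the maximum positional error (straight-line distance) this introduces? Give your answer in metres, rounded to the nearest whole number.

3 metres

With a 0.00006° grid the true value lies within half a step, ±0.00006°/2 = ±3e-05°, of the stored one.
Latitude error → 3e-05 × 111700 = 3.351 m along the meridian.
Longitude error → 3e-05 × 111700 × cos 75.64° = 3e-05 × 111700 × 0.2480 ≈ 0.831094 m.
Combining orthogonally: (3.351² + 0.831094²)^½ ≈ 3.45252 m.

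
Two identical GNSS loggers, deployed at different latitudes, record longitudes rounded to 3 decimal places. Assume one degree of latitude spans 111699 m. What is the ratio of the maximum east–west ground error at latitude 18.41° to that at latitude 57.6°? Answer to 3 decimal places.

Rounding to 3 decimal places leaves the longitude within ±0.0005° of the true value.
Error at 18.41° = 0.0005° × 111699 × cos 18.41° ≈ 55.849 × 0.9488 = 52.991 m.
At 57.6°: 0.0005° × 111699 × cos 57.6° = 0.0005 × 111699 × 0.5358 ≈ 29.926 m.
Ratio: 52.991 / 29.926 = cos 18.41° / cos 57.6° ≈ 1.7708.

1.771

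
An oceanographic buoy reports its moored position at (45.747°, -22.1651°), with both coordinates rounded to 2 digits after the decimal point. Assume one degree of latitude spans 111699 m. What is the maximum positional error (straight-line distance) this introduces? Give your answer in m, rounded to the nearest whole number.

681 m

Rounding to 2 decimal places leaves each coordinate within ±0.005° of the true value.
North–south component: 0.005° × 111699 = 558.495 m.
East–west component at 45.747°: 0.005° × 111699 × cos 45.747° ≈ 0.005 × 77946.7 ≈ 389.733 m.
Worst case both components are at the extreme and orthogonal: √(558.495² + 389.733²) ≈ 681.035 m.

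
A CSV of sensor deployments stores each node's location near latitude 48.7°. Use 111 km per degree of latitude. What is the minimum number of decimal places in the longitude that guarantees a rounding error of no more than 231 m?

At 48.7° one degree of longitude covers 111000 × cos 48.7° ≈ 111000 × 0.6600 ≈ 73260.2 m.
Rounding to N decimal places gives at most 0.5 × 10⁻ᴺ degrees of error, i.e. 0.5 × 10⁻ᴺ × 73260.2 m.
Need 0.5 × 73260.2 × 10⁻ᴺ ≤ 231 → 10⁻ᴺ ≤ 6.306e-03, so N ≥ 2.20.
So 3 decimal places suffice (36.6 m); 2 would allow up to 366 m.

3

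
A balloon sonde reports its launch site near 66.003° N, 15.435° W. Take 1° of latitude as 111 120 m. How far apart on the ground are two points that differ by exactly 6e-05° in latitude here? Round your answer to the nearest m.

7 m

Along a meridian 6e-05° is 6e-05 × 111120 = 6.6672 m.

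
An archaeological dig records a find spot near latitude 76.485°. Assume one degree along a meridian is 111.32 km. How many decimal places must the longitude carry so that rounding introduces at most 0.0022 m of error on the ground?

7 decimal places

At 76.485° one degree of longitude covers 111320 × cos 76.485° ≈ 111320 × 0.2337 ≈ 26015.5 m.
With N decimal places the half-ulp bound is 0.5·10⁻ᴺ°, or 0.5·10⁻ᴺ × 26015.5 m on the ground.
Need 0.5 × 26015.5 × 10⁻ᴺ ≤ 0.0022 → 10⁻ᴺ ≤ 1.691e-07, so N ≥ 6.77.
At 6 places the error can reach 0.013 m, but 7 places keeps it to 0.0013 m.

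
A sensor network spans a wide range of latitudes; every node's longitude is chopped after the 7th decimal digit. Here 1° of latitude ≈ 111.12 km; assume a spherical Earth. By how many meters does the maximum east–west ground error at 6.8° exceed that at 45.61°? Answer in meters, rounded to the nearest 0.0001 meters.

Truncating at 7 decimal places can drop up to a full unit in the last place, so the longitude may be off by as much as 1e-07°.
Error at 6.8° = 1e-07° × 111120 × cos 6.8° ≈ 0.011112 × 0.9930 = 0.011034 m.
At 45.61°: 1e-07° × 111120 × cos 45.61° = 1e-07 × 111120 × 0.6995 ≈ 0.0077733 m.
Difference: 0.011034 − 0.0077733 = 0.0032606 m.

0.0033 meters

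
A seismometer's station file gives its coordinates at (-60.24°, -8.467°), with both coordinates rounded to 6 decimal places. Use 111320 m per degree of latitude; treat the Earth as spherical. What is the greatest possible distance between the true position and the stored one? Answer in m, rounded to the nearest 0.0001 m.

0.0621 m

Rounding to 6 decimal places leaves each coordinate within ±5e-07° of the true value.
North–south component: 5e-07° × 111320 = 0.05566 m.
East–west component at 60.24°: 5e-07° × 111320 × cos 60.24° ≈ 5e-07 × 55255.7 ≈ 0.0276278 m.
Worst case both components are at the extreme and orthogonal: √(0.05566² + 0.0276278²) ≈ 0.0621396 m.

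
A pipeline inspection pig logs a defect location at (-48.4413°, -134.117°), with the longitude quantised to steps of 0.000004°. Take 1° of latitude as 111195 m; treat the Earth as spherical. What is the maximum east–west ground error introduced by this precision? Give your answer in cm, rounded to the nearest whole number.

15 cm

With a 0.000004° grid the true value lies within half a step, ±0.000004°/2 = ±2e-06°, of the stored one.
One degree of longitude at 48.4413° is 111195 × cos 48.4413° ≈ 111195 × 0.6634 = 73765.3 m.
So at most 2e-06° × 73765.3 ≈ 0.147531 m east–west.
That is 0.147531 m = 14.753 cm.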